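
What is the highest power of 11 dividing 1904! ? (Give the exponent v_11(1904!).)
v_11(1904!) = 189

Legendre's formula: v_p(n!) = Σ_{k ≥ 1} ⌊n / p^k⌋. For p = 11, n = 1904, the terms are:
  ⌊1904/11^1⌋ = ⌊1904/11⌋ = 173
  ⌊1904/11^2⌋ = ⌊1904/121⌋ = 15
  ⌊1904/11^3⌋ = ⌊1904/1331⌋ = 1
(the next term ⌊1904/11^4⌋ = 0, terminating the sum). Summing: v_11(1904!) = 173 + 15 + 1 = 189.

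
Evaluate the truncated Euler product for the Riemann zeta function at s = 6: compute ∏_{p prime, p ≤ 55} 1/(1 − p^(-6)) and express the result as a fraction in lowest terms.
∏ = 16399916697843255011967930971578711261087839227653922144798329822985430357794635/16120340632419383592544649060829667066167081196619966516987203957241678930116608

The primes p ≤ 55 are [2, 3, 5, 7, 11, 13, 17, 19, 23, 29, 31, 37, 41, 43, 47, 53]. For each prime, (1 − 1/p^6)^(-1) = p^6 / (p^6 − 1). The product is (1 − 1/2^6)^(-1), (1 − 1/3^6)^(-1), (1 − 1/5^6)^(-1), (1 − 1/7^6)^(-1), (1 − 1/11^6)^(-1), (1 − 1/13^6)^(-1), (1 − 1/17^6)^(-1), (1 − 1/19^6)^(-1), (1 − 1/23^6)^(-1), (1 − 1/29^6)^(-1), (1 − 1/31^6)^(-1), (1 − 1/37^6)^(-1), (1 − 1/41^6)^(-1), (1 − 1/43^6)^(-1), (1 − 1/47^6)^(-1), (1 − 1/53^6)^(-1) = ∏ p^6 / (p^6 − 1) = 16399916697843255011967930971578711261087839227653922144798329822985430357794635/16120340632419383592544649060829667066167081196619966516987203957241678930116608.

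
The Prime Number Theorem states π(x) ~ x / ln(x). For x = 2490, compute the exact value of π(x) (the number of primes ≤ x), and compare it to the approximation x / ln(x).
π(2490) = 367;  x/ln(x) ≈ 318.41;  relative error ≈ 13.24%.

Directly count primes up to 2490: π(2490) = 367. The PNT approximation gives 2490/ln(2490) ≈ 2490/7.82004 ≈ 318.41. Relative error (π(x) − x/ln(x)) / π(x) ≈ 13.24%; the approximation is known to undercount slightly (Li(x) is a better estimate).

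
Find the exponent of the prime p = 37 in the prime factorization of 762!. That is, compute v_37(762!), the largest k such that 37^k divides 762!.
v_37(762!) = 20

Legendre's formula: v_p(n!) = Σ_{k ≥ 1} ⌊n / p^k⌋. For p = 37, n = 762, the terms are:
  ⌊762/37^1⌋ = ⌊762/37⌋ = 20
(the next term ⌊762/37^2⌋ = 0, terminating the sum). Summing: v_37(762!) = 20 = 20.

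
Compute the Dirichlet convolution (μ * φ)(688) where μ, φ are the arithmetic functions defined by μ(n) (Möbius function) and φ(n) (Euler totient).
(μ * φ)(688) = 164

Divisors of 688: [1, 2, 4, 8, 16, 43, 86, 172, 344, 688]. For each d | 688:
  d = 1: μ(1) · φ(688/1) = 1 · 336 = 336
  d = 2: μ(2) · φ(688/2) = -1 · 168 = -168
  d = 4: μ(4) · φ(688/4) = 0 · 84 = 0
  d = 8: μ(8) · φ(688/8) = 0 · 42 = 0
  d = 16: μ(16) · φ(688/16) = 0 · 42 = 0
  d = 43: μ(43) · φ(688/43) = -1 · 8 = -8
  d = 86: μ(86) · φ(688/86) = 1 · 4 = 4
  d = 172: μ(172) · φ(688/172) = 0 · 2 = 0
  d = 344: μ(344) · φ(688/344) = 0 · 1 = 0
  d = 688: μ(688) · φ(688/688) = 0 · 1 = 0
Summing: (μ * φ)(688) = 336 + -168 + 0 + 0 + 0 + -8 + 4 + 0 + 0 + 0 = 164.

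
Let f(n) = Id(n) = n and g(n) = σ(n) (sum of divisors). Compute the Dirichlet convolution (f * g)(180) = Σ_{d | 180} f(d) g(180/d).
(Id * σ)(180) = 6358

Divisors of 180: [1, 2, 3, 4, 5, 6, 9, 10, 12, 15, 18, 20, 30, 36, 45, 60, 90, 180]. For each d | 180:
  d = 1: Id(1) · σ(180/1) = 1 · 546 = 546
  d = 2: Id(2) · σ(180/2) = 2 · 234 = 468
  d = 3: Id(3) · σ(180/3) = 3 · 168 = 504
  d = 4: Id(4) · σ(180/4) = 4 · 78 = 312
  d = 5: Id(5) · σ(180/5) = 5 · 91 = 455
  d = 6: Id(6) · σ(180/6) = 6 · 72 = 432
  d = 9: Id(9) · σ(180/9) = 9 · 42 = 378
  d = 10: Id(10) · σ(180/10) = 10 · 39 = 390
  d = 12: Id(12) · σ(180/12) = 12 · 24 = 288
  d = 15: Id(15) · σ(180/15) = 15 · 28 = 420
  d = 18: Id(18) · σ(180/18) = 18 · 18 = 324
  d = 20: Id(20) · σ(180/20) = 20 · 13 = 260
  d = 30: Id(30) · σ(180/30) = 30 · 12 = 360
  d = 36: Id(36) · σ(180/36) = 36 · 6 = 216
  d = 45: Id(45) · σ(180/45) = 45 · 7 = 315
  d = 60: Id(60) · σ(180/60) = 60 · 4 = 240
  d = 90: Id(90) · σ(180/90) = 90 · 3 = 270
  d = 180: Id(180) · σ(180/180) = 180 · 1 = 180
Summing: (Id * σ)(180) = 546 + 468 + 504 + 312 + 455 + 432 + 378 + 390 + 288 + 420 + 324 + 260 + 360 + 216 + 315 + 240 + 270 + 180 = 6358.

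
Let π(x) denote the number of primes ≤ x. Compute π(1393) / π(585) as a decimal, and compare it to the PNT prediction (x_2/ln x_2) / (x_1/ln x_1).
π(1393)/π(585) = 221/106 ≈ 2.0849;  PNT prediction ≈ 2.0958.

π(585) = 106 and π(1393) = 221, so π(1393)/π(585) ≈ 2.0849. The PNT-predicted ratio is (1393/ln(1393)) / (585/ln(585)) ≈ 2.0958. The two agree to within a few percent, as expected.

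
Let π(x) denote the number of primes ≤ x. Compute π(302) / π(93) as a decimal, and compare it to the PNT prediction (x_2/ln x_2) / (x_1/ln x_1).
π(302)/π(93) = 62/24 ≈ 2.5833;  PNT prediction ≈ 2.5775.

π(93) = 24 and π(302) = 62, so π(302)/π(93) ≈ 2.5833. The PNT-predicted ratio is (302/ln(302)) / (93/ln(93)) ≈ 2.5775. The two agree to within a few percent, as expected.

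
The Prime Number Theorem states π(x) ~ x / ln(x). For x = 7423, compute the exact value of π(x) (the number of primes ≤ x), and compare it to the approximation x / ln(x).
π(7423) = 941;  x/ln(x) ≈ 832.89;  relative error ≈ 11.49%.

Directly count primes up to 7423: π(7423) = 941. The PNT approximation gives 7423/ln(7423) ≈ 7423/8.91234 ≈ 832.89. Relative error (π(x) − x/ln(x)) / π(x) ≈ 11.49%; the approximation is known to undercount slightly (Li(x) is a better estimate).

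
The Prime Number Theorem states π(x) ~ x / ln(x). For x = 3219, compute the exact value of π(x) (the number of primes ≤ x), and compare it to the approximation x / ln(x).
π(3219) = 455;  x/ln(x) ≈ 398.55;  relative error ≈ 12.41%.

Directly count primes up to 3219: π(3219) = 455. The PNT approximation gives 3219/ln(3219) ≈ 3219/8.07683 ≈ 398.55. Relative error (π(x) − x/ln(x)) / π(x) ≈ 12.41%; the approximation is known to undercount slightly (Li(x) is a better estimate).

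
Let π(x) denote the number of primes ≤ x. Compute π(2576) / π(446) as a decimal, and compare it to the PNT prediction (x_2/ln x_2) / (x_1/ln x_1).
π(2576)/π(446) = 375/86 ≈ 4.3605;  PNT prediction ≈ 4.4861.

π(446) = 86 and π(2576) = 375, so π(2576)/π(446) ≈ 4.3605. The PNT-predicted ratio is (2576/ln(2576)) / (446/ln(446)) ≈ 4.4861. The two agree to within a few percent, as expected.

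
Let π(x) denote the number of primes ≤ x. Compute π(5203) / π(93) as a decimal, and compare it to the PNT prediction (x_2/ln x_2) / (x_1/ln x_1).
π(5203)/π(93) = 692/24 ≈ 28.8333;  PNT prediction ≈ 29.6345.

π(93) = 24 and π(5203) = 692, so π(5203)/π(93) ≈ 28.8333. The PNT-predicted ratio is (5203/ln(5203)) / (93/ln(93)) ≈ 29.6345. The two agree to within a few percent, as expected.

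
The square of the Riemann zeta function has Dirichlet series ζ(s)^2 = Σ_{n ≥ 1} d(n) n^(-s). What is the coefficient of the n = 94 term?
d(94) = 4

ζ(s)^2 = (Σ 1/m^s)(Σ 1/k^s). The coefficient of 1/n^s in the product is the number of ordered pairs (m, k) with mk = n, which equals d(n). For n = 94, divisors are [1, 2, 47, 94], so d(94) = 4.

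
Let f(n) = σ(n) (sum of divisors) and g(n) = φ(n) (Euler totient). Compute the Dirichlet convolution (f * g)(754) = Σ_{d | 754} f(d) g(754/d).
(σ * φ)(754) = 6032

Divisors of 754: [1, 2, 13, 26, 29, 58, 377, 754]. For each d | 754:
  d = 1: σ(1) · φ(754/1) = 1 · 336 = 336
  d = 2: σ(2) · φ(754/2) = 3 · 336 = 1008
  d = 13: σ(13) · φ(754/13) = 14 · 28 = 392
  d = 26: σ(26) · φ(754/26) = 42 · 28 = 1176
  d = 29: σ(29) · φ(754/29) = 30 · 12 = 360
  d = 58: σ(58) · φ(754/58) = 90 · 12 = 1080
  d = 377: σ(377) · φ(754/377) = 420 · 1 = 420
  d = 754: σ(754) · φ(754/754) = 1260 · 1 = 1260
Summing: (σ * φ)(754) = 336 + 1008 + 392 + 1176 + 360 + 1080 + 420 + 1260 = 6032.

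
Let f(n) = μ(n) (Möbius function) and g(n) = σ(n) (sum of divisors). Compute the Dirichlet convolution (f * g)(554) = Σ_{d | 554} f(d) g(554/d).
(μ * σ)(554) = 554

Divisors of 554: [1, 2, 277, 554]. For each d | 554:
  d = 1: μ(1) · σ(554/1) = 1 · 834 = 834
  d = 2: μ(2) · σ(554/2) = -1 · 278 = -278
  d = 277: μ(277) · σ(554/277) = -1 · 3 = -3
  d = 554: μ(554) · σ(554/554) = 1 · 1 = 1
Summing: (μ * σ)(554) = 834 + -278 + -3 + 1 = 554.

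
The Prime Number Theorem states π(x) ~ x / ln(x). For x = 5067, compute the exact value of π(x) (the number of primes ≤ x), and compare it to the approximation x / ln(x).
π(5067) = 677;  x/ln(x) ≈ 593.99;  relative error ≈ 12.26%.

Directly count primes up to 5067: π(5067) = 677. The PNT approximation gives 5067/ln(5067) ≈ 5067/8.53050 ≈ 593.99. Relative error (π(x) − x/ln(x)) / π(x) ≈ 12.26%; the approximation is known to undercount slightly (Li(x) is a better estimate).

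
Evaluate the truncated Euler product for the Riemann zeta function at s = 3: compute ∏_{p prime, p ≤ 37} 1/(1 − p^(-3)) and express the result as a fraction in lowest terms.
∏ = 10604865228312139577609245/8822952261265821355966464

The primes p ≤ 37 are [2, 3, 5, 7, 11, 13, 17, 19, 23, 29, 31, 37]. For each prime, (1 − 1/p^3)^(-1) = p^3 / (p^3 − 1). The product is (1 − 1/2^3)^(-1), (1 − 1/3^3)^(-1), (1 − 1/5^3)^(-1), (1 − 1/7^3)^(-1), (1 − 1/11^3)^(-1), (1 − 1/13^3)^(-1), (1 − 1/17^3)^(-1), (1 − 1/19^3)^(-1), (1 − 1/23^3)^(-1), (1 − 1/29^3)^(-1), (1 − 1/31^3)^(-1), (1 − 1/37^3)^(-1) = ∏ p^3 / (p^3 − 1) = 10604865228312139577609245/8822952261265821355966464.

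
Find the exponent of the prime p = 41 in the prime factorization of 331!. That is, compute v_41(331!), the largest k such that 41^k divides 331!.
v_41(331!) = 8

Legendre's formula: v_p(n!) = Σ_{k ≥ 1} ⌊n / p^k⌋. For p = 41, n = 331, the terms are:
  ⌊331/41^1⌋ = ⌊331/41⌋ = 8
(the next term ⌊331/41^2⌋ = 0, terminating the sum). Summing: v_41(331!) = 8 = 8.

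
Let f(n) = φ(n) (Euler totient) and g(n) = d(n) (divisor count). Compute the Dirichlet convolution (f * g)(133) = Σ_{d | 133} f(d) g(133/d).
(φ * d)(133) = 160

Divisors of 133: [1, 7, 19, 133]. For each d | 133:
  d = 1: φ(1) · d(133/1) = 1 · 4 = 4
  d = 7: φ(7) · d(133/7) = 6 · 2 = 12
  d = 19: φ(19) · d(133/19) = 18 · 2 = 36
  d = 133: φ(133) · d(133/133) = 108 · 1 = 108
Summing: (φ * d)(133) = 4 + 12 + 36 + 108 = 160.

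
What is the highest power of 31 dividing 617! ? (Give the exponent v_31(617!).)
v_31(617!) = 19

Legendre's formula: v_p(n!) = Σ_{k ≥ 1} ⌊n / p^k⌋. For p = 31, n = 617, the terms are:
  ⌊617/31^1⌋ = ⌊617/31⌋ = 19
(the next term ⌊617/31^2⌋ = 0, terminating the sum). Summing: v_31(617!) = 19 = 19.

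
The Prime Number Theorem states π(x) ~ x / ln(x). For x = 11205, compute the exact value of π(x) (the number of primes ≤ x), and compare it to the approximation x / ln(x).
π(11205) = 1356;  x/ln(x) ≈ 1201.72;  relative error ≈ 11.38%.

Directly count primes up to 11205: π(11205) = 1356. The PNT approximation gives 11205/ln(11205) ≈ 11205/9.32412 ≈ 1201.72. Relative error (π(x) − x/ln(x)) / π(x) ≈ 11.38%; the approximation is known to undercount slightly (Li(x) is a better estimate).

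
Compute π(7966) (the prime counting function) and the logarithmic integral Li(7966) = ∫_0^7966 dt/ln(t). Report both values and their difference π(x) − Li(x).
π(7966) = 1006;  Li(7966) ≈ 1022.63;  π(x) − Li(x) ≈ -16.63.

Direct count of primes ≤ 7966 gives π(7966) = 1006. Numerical evaluation of the logarithmic integral gives Li(7966) ≈ 1022.63. The difference π(x) − Li(x) ≈ -16.63 is typically negative for small/moderate x (Li(x) overestimates), though Littlewood's theorem shows this sign changes infinitely often.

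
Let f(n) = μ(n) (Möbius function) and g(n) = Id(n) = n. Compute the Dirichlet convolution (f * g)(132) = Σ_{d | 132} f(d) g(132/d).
(μ * Id)(132) = 40

Divisors of 132: [1, 2, 3, 4, 6, 11, 12, 22, 33, 44, 66, 132]. For each d | 132:
  d = 1: μ(1) · Id(132/1) = 1 · 132 = 132
  d = 2: μ(2) · Id(132/2) = -1 · 66 = -66
  d = 3: μ(3) · Id(132/3) = -1 · 44 = -44
  d = 4: μ(4) · Id(132/4) = 0 · 33 = 0
  d = 6: μ(6) · Id(132/6) = 1 · 22 = 22
  d = 11: μ(11) · Id(132/11) = -1 · 12 = -12
  d = 12: μ(12) · Id(132/12) = 0 · 11 = 0
  d = 22: μ(22) · Id(132/22) = 1 · 6 = 6
  d = 33: μ(33) · Id(132/33) = 1 · 4 = 4
  d = 44: μ(44) · Id(132/44) = 0 · 3 = 0
  d = 66: μ(66) · Id(132/66) = -1 · 2 = -2
  d = 132: μ(132) · Id(132/132) = 0 · 1 = 0
Summing: (μ * Id)(132) = 132 + -66 + -44 + 0 + 22 + -12 + 0 + 6 + 4 + 0 + -2 + 0 = 40.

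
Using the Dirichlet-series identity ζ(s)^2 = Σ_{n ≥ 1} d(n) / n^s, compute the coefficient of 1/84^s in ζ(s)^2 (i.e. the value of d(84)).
d(84) = 12

ζ(s)^2 = (Σ 1/m^s)(Σ 1/k^s). The coefficient of 1/n^s in the product is the number of ordered pairs (m, k) with mk = n, which equals d(n). For n = 84, divisors are [1, 2, 3, 4, 6, 7, 12, 14, 21, 28, 42, 84], so d(84) = 12.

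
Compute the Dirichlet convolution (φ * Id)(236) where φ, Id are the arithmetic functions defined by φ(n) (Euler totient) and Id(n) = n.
(φ * Id)(236) = 936

Divisors of 236: [1, 2, 4, 59, 118, 236]. For each d | 236:
  d = 1: φ(1) · Id(236/1) = 1 · 236 = 236
  d = 2: φ(2) · Id(236/2) = 1 · 118 = 118
  d = 4: φ(4) · Id(236/4) = 2 · 59 = 118
  d = 59: φ(59) · Id(236/59) = 58 · 4 = 232
  d = 118: φ(118) · Id(236/118) = 58 · 2 = 116
  d = 236: φ(236) · Id(236/236) = 116 · 1 = 116
Summing: (φ * Id)(236) = 236 + 118 + 118 + 232 + 116 + 116 = 936.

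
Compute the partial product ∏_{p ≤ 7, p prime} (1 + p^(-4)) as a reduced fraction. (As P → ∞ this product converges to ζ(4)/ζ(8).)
∏ = 262011361/243101250

The primes p ≤ 7 are [2, 3, 5, 7]. For each, (1 + 1/p^4) = (p^4 + 1)/p^4. Multiplying these fractions over p ∈ [2, 3, 5, 7] gives 262011361/243101250. (In the limit P → ∞ this tends to ζ(4)/ζ(8).)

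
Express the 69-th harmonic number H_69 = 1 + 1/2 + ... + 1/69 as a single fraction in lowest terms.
H_69 = 42409610330030873613929048033/8801320137209899102584580800

Direct summation: H_69 = 1 + 1/2 + ... + 1/69. The least common denominator is lcm(1, ..., 69) = 79211881234889091923261227200; over this denominator the numerator is 79211881234889091923261227200 + 39605940617444545961630613600 + 26403960411629697307753742400 + 19802970308722272980815306800 + 15842376246977818384652245440 + 13201980205814848653876871200 + 11315983033555584560465889600 + 9901485154361136490407653400 + 8801320137209899102584580800 + 7921188123488909192326122720 + 7201080112262644720296475200 + 6600990102907424326938435600 + 6093221633453007071020094400 + 5657991516777792280232944800 + 5280792082325939461550748480 + 4950742577180568245203826700 + 4659522425581711289603601600 + 4400660068604949551292290400 + 4169046380783636417013748800 + 3960594061744454596163061360 + 3771994344518528186821963200 + 3600540056131322360148237600 + 3443994836299525735793966400 + 3300495051453712163469217800 + 3168475249395563676930449088 + 3046610816726503535510047200 + 2933773379069966367528193600 + 2828995758388896140116472400 + 2731444180513416962871076800 + 2640396041162969730775374240 + 2555221975319002965266491200 + 2475371288590284122601913350 + 2400360037420881573432158400 + 2329761212790855644801800800 + 2263196606711116912093177920 + 2200330034302474775646145200 + 2140861654997002484412465600 + 2084523190391818208506874400 + 2031073877817669023673364800 + 1980297030872227298081530680 + 1931997103289977851786859200 + 1885997172259264093410981600 + 1842136772904397486587470400 + 1800270028065661180074118800 + 1760264027441979820516916160 + 1721997418149762867896983200 + 1685359175210406211133217600 + 1650247525726856081734608900 + 1616569004793654937209412800 + 1584237624697781838465224544 + 1553174141860570429867867200 + 1523305408363251767755023600 + 1494563796884699847608702400 + 1466886689534983183764096800 + 1440216022452528944059295040 + 1414497879194448070058236200 + 1389682126927878805671249600 + 1365722090256708481435538400 + 1342574258218459185140020800 + 1320198020581484865387687120 + 1298555430080149047922315200 + 1277610987659501482633245600 + 1257331448172842728940654400 + 1237685644295142061300956675 + 1218644326690601414204018880 + 1200180018710440786716079200 + 1182266884102822267511361600 + 1164880606395427822400900400 + 1147998278766508578597988800 = 381686492970277862525361432297, so H_69 = 381686492970277862525361432297/79211881234889091923261227200; reducing by gcd(381686492970277862525361432297, 79211881234889091923261227200) = 9 gives 42409610330030873613929048033/8801320137209899102584580800 ≈ 4.81855. (The PNT-adjacent estimate ln(69) + γ ≈ 4.81132 matches within O(1/n).)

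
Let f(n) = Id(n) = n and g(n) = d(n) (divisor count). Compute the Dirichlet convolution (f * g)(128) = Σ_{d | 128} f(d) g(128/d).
(Id * d)(128) = 502

Divisors of 128: [1, 2, 4, 8, 16, 32, 64, 128]. For each d | 128:
  d = 1: Id(1) · d(128/1) = 1 · 8 = 8
  d = 2: Id(2) · d(128/2) = 2 · 7 = 14
  d = 4: Id(4) · d(128/4) = 4 · 6 = 24
  d = 8: Id(8) · d(128/8) = 8 · 5 = 40
  d = 16: Id(16) · d(128/16) = 16 · 4 = 64
  d = 32: Id(32) · d(128/32) = 32 · 3 = 96
  d = 64: Id(64) · d(128/64) = 64 · 2 = 128
  d = 128: Id(128) · d(128/128) = 128 · 1 = 128
Summing: (Id * d)(128) = 8 + 14 + 24 + 40 + 64 + 96 + 128 + 128 = 502.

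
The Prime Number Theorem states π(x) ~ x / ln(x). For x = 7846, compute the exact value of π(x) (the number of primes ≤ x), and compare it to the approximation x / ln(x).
π(7846) = 991;  x/ln(x) ≈ 874.91;  relative error ≈ 11.71%.

Directly count primes up to 7846: π(7846) = 991. The PNT approximation gives 7846/ln(7846) ≈ 7846/8.96776 ≈ 874.91. Relative error (π(x) − x/ln(x)) / π(x) ≈ 11.71%; the approximation is known to undercount slightly (Li(x) is a better estimate).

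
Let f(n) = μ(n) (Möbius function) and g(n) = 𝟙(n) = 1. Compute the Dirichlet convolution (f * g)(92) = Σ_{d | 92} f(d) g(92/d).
(μ * 𝟙)(92) = 0

Divisors of 92: [1, 2, 4, 23, 46, 92]. For each d | 92:
  d = 1: μ(1) · 𝟙(92/1) = 1 · 1 = 1
  d = 2: μ(2) · 𝟙(92/2) = -1 · 1 = -1
  d = 4: μ(4) · 𝟙(92/4) = 0 · 1 = 0
  d = 23: μ(23) · 𝟙(92/23) = -1 · 1 = -1
  d = 46: μ(46) · 𝟙(92/46) = 1 · 1 = 1
  d = 92: μ(92) · 𝟙(92/92) = 0 · 1 = 0
Summing: (μ * 𝟙)(92) = 1 + -1 + 0 + -1 + 1 + 0 = 0.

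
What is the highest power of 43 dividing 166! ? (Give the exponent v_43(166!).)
v_43(166!) = 3

Legendre's formula: v_p(n!) = Σ_{k ≥ 1} ⌊n / p^k⌋. For p = 43, n = 166, the terms are:
  ⌊166/43^1⌋ = ⌊166/43⌋ = 3
(the next term ⌊166/43^2⌋ = 0, terminating the sum). Summing: v_43(166!) = 3 = 3.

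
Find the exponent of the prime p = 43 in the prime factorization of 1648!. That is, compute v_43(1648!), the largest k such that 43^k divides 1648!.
v_43(1648!) = 38

Legendre's formula: v_p(n!) = Σ_{k ≥ 1} ⌊n / p^k⌋. For p = 43, n = 1648, the terms are:
  ⌊1648/43^1⌋ = ⌊1648/43⌋ = 38
(the next term ⌊1648/43^2⌋ = 0, terminating the sum). Summing: v_43(1648!) = 38 = 38.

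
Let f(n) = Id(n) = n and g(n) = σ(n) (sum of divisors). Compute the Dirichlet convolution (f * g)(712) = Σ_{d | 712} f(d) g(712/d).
(Id * σ)(712) = 8771

Divisors of 712: [1, 2, 4, 8, 89, 178, 356, 712]. For each d | 712:
  d = 1: Id(1) · σ(712/1) = 1 · 1350 = 1350
  d = 2: Id(2) · σ(712/2) = 2 · 630 = 1260
  d = 4: Id(4) · σ(712/4) = 4 · 270 = 1080
  d = 8: Id(8) · σ(712/8) = 8 · 90 = 720
  d = 89: Id(89) · σ(712/89) = 89 · 15 = 1335
  d = 178: Id(178) · σ(712/178) = 178 · 7 = 1246
  d = 356: Id(356) · σ(712/356) = 356 · 3 = 1068
  d = 712: Id(712) · σ(712/712) = 712 · 1 = 712
Summing: (Id * σ)(712) = 1350 + 1260 + 1080 + 720 + 1335 + 1246 + 1068 + 712 = 8771.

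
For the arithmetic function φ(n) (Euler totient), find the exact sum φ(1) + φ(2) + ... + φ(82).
Σ_{n ≤ 82} φ(n) = 2060

Compute φ(n) for each 1 ≤ n ≤ 82: φ(1) = 1, φ(2) = 1, φ(3) = 2, φ(4) = 2, φ(5) = 4, φ(6) = 2, φ(7) = 6, φ(8) = 4, φ(9) = 6, φ(10) = 4, φ(11) = 10, φ(12) = 4, φ(13) = 12, φ(14) = 6, φ(15) = 8, φ(16) = 8, φ(17) = 16, φ(18) = 6, φ(19) = 18, φ(20) = 8, φ(21) = 12, φ(22) = 10, φ(23) = 22, φ(24) = 8, φ(25) = 20, φ(26) = 12, φ(27) = 18, φ(28) = 12, φ(29) = 28, φ(30) = 8, φ(31) = 30, φ(32) = 16, φ(33) = 20, φ(34) = 16, φ(35) = 24, φ(36) = 12, φ(37) = 36, φ(38) = 18, φ(39) = 24, φ(40) = 16, φ(41) = 40, φ(42) = 12, φ(43) = 42, φ(44) = 20, φ(45) = 24, φ(46) = 22, φ(47) = 46, φ(48) = 16, φ(49) = 42, φ(50) = 20, φ(51) = 32, φ(52) = 24, φ(53) = 52, φ(54) = 18, φ(55) = 40, φ(56) = 24, φ(57) = 36, φ(58) = 28, φ(59) = 58, φ(60) = 16, φ(61) = 60, φ(62) = 30, φ(63) = 36, φ(64) = 32, φ(65) = 48, φ(66) = 20, φ(67) = 66, φ(68) = 32, φ(69) = 44, φ(70) = 24, φ(71) = 70, φ(72) = 24, φ(73) = 72, φ(74) = 36, φ(75) = 40, φ(76) = 36, φ(77) = 60, φ(78) = 24, φ(79) = 78, φ(80) = 32, φ(81) = 54, φ(82) = 40. Summing all 82 values: 2060. (Average order: Σ_{n ≤ x} φ(n) ~ (3/π²) x². For x = 82, (3/π²)·82² ≈ 2043.85.)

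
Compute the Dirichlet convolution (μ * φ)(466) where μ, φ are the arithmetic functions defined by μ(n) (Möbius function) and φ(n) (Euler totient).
(μ * φ)(466) = 0

Divisors of 466: [1, 2, 233, 466]. For each d | 466:
  d = 1: μ(1) · φ(466/1) = 1 · 232 = 232
  d = 2: μ(2) · φ(466/2) = -1 · 232 = -232
  d = 233: μ(233) · φ(466/233) = -1 · 1 = -1
  d = 466: μ(466) · φ(466/466) = 1 · 1 = 1
Summing: (μ * φ)(466) = 232 + -232 + -1 + 1 = 0.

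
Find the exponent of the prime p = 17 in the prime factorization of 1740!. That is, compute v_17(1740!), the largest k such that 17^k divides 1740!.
v_17(1740!) = 108

Legendre's formula: v_p(n!) = Σ_{k ≥ 1} ⌊n / p^k⌋. For p = 17, n = 1740, the terms are:
  ⌊1740/17^1⌋ = ⌊1740/17⌋ = 102
  ⌊1740/17^2⌋ = ⌊1740/289⌋ = 6
(the next term ⌊1740/17^3⌋ = 0, terminating the sum). Summing: v_17(1740!) = 102 + 6 = 108.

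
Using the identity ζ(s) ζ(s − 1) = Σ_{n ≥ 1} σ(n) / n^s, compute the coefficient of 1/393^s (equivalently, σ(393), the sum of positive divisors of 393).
σ(393) = 528

In the product (Σ m^0/m^s)(Σ k / k^s) = Σ (Σ_{d | n} d) / n^s, the coefficient of 1/n^s is σ(n) = Σ_{d | n} d. For n = 393, divisors are [1, 3, 131, 393]; summing: σ(393) = 528.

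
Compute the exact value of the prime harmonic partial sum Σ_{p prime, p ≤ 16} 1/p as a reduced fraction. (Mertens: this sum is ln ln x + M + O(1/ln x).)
Σ 1/p = 40361/30030

π(16) = 6, so the primes ≤ 16 are [2, 3, 5, 7, 11, 13]. Summing 1/p over these primes: 40361/30030 ≈ 1.3440. Mertens estimate ln ln(16) + 0.2615 ≈ 1.2813.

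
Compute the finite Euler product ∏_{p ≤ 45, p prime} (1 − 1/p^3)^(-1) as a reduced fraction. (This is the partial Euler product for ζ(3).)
∏ = 11622300127850926153432227486340003/9669167824002218213355442162630656

The primes p ≤ 45 are [2, 3, 5, 7, 11, 13, 17, 19, 23, 29, 31, 37, 41, 43]. For each prime, (1 − 1/p^3)^(-1) = p^3 / (p^3 − 1). The product is (1 − 1/2^3)^(-1), (1 − 1/3^3)^(-1), (1 − 1/5^3)^(-1), (1 − 1/7^3)^(-1), (1 − 1/11^3)^(-1), (1 − 1/13^3)^(-1), (1 − 1/17^3)^(-1), (1 − 1/19^3)^(-1), (1 − 1/23^3)^(-1), (1 − 1/29^3)^(-1), (1 − 1/31^3)^(-1), (1 − 1/37^3)^(-1), (1 − 1/41^3)^(-1), (1 − 1/43^3)^(-1) = ∏ p^3 / (p^3 − 1) = 11622300127850926153432227486340003/9669167824002218213355442162630656.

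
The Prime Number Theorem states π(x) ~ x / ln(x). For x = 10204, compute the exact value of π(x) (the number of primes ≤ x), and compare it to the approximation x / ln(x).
π(10204) = 1252;  x/ln(x) ≈ 1105.46;  relative error ≈ 11.70%.

Directly count primes up to 10204: π(10204) = 1252. The PNT approximation gives 10204/ln(10204) ≈ 10204/9.23054 ≈ 1105.46. Relative error (π(x) − x/ln(x)) / π(x) ≈ 11.70%; the approximation is known to undercount slightly (Li(x) is a better estimate).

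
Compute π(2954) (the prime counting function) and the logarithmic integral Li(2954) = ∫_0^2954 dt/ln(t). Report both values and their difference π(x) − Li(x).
π(2954) = 425;  Li(2954) ≈ 437.01;  π(x) − Li(x) ≈ -12.01.

Direct count of primes ≤ 2954 gives π(2954) = 425. Numerical evaluation of the logarithmic integral gives Li(2954) ≈ 437.01. The difference π(x) − Li(x) ≈ -12.01 is typically negative for small/moderate x (Li(x) overestimates), though Littlewood's theorem shows this sign changes infinitely often.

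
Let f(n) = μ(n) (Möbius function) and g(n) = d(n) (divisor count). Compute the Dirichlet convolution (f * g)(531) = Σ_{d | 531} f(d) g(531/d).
(μ * d)(531) = 1

Divisors of 531: [1, 3, 9, 59, 177, 531]. For each d | 531:
  d = 1: μ(1) · d(531/1) = 1 · 6 = 6
  d = 3: μ(3) · d(531/3) = -1 · 4 = -4
  d = 9: μ(9) · d(531/9) = 0 · 2 = 0
  d = 59: μ(59) · d(531/59) = -1 · 3 = -3
  d = 177: μ(177) · d(531/177) = 1 · 2 = 2
  d = 531: μ(531) · d(531/531) = 0 · 1 = 0
Summing: (μ * d)(531) = 6 + -4 + 0 + -3 + 2 + 0 = 1.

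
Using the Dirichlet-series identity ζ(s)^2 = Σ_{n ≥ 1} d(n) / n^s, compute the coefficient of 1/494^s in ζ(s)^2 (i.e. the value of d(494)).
d(494) = 8

ζ(s)^2 = (Σ 1/m^s)(Σ 1/k^s). The coefficient of 1/n^s in the product is the number of ordered pairs (m, k) with mk = n, which equals d(n). For n = 494, divisors are [1, 2, 13, 19, 26, 38, 247, 494], so d(494) = 8.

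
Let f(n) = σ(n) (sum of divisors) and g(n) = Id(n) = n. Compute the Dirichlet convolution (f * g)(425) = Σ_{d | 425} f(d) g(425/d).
(σ * Id)(425) = 3010

Divisors of 425: [1, 5, 17, 25, 85, 425]. For each d | 425:
  d = 1: σ(1) · Id(425/1) = 1 · 425 = 425
  d = 5: σ(5) · Id(425/5) = 6 · 85 = 510
  d = 17: σ(17) · Id(425/17) = 18 · 25 = 450
  d = 25: σ(25) · Id(425/25) = 31 · 17 = 527
  d = 85: σ(85) · Id(425/85) = 108 · 5 = 540
  d = 425: σ(425) · Id(425/425) = 558 · 1 = 558
Summing: (σ * Id)(425) = 425 + 510 + 450 + 527 + 540 + 558 = 3010.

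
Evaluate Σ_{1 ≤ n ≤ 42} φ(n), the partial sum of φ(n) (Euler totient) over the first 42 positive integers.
Σ_{n ≤ 42} φ(n) = 542

Compute φ(n) for each 1 ≤ n ≤ 42: φ(1) = 1, φ(2) = 1, φ(3) = 2, φ(4) = 2, φ(5) = 4, φ(6) = 2, φ(7) = 6, φ(8) = 4, φ(9) = 6, φ(10) = 4, φ(11) = 10, φ(12) = 4, φ(13) = 12, φ(14) = 6, φ(15) = 8, φ(16) = 8, φ(17) = 16, φ(18) = 6, φ(19) = 18, φ(20) = 8, φ(21) = 12, φ(22) = 10, φ(23) = 22, φ(24) = 8, φ(25) = 20, φ(26) = 12, φ(27) = 18, φ(28) = 12, φ(29) = 28, φ(30) = 8, φ(31) = 30, φ(32) = 16, φ(33) = 20, φ(34) = 16, φ(35) = 24, φ(36) = 12, φ(37) = 36, φ(38) = 18, φ(39) = 24, φ(40) = 16, φ(41) = 40, φ(42) = 12. Summing all 42 values: 542. (Average order: Σ_{n ≤ x} φ(n) ~ (3/π²) x². For x = 42, (3/π²)·42² ≈ 536.19.)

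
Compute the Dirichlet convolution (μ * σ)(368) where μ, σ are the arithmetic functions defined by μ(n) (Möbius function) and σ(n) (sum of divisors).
(μ * σ)(368) = 368

Divisors of 368: [1, 2, 4, 8, 16, 23, 46, 92, 184, 368]. For each d | 368:
  d = 1: μ(1) · σ(368/1) = 1 · 744 = 744
  d = 2: μ(2) · σ(368/2) = -1 · 360 = -360
  d = 4: μ(4) · σ(368/4) = 0 · 168 = 0
  d = 8: μ(8) · σ(368/8) = 0 · 72 = 0
  d = 16: μ(16) · σ(368/16) = 0 · 24 = 0
  d = 23: μ(23) · σ(368/23) = -1 · 31 = -31
  d = 46: μ(46) · σ(368/46) = 1 · 15 = 15
  d = 92: μ(92) · σ(368/92) = 0 · 7 = 0
  d = 184: μ(184) · σ(368/184) = 0 · 3 = 0
  d = 368: μ(368) · σ(368/368) = 0 · 1 = 0
Summing: (μ * σ)(368) = 744 + -360 + 0 + 0 + 0 + -31 + 15 + 0 + 0 + 0 = 368.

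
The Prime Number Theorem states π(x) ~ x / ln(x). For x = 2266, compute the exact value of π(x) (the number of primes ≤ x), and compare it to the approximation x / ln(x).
π(2266) = 335;  x/ln(x) ≈ 293.30;  relative error ≈ 12.45%.

Directly count primes up to 2266: π(2266) = 335. The PNT approximation gives 2266/ln(2266) ≈ 2266/7.72577 ≈ 293.30. Relative error (π(x) − x/ln(x)) / π(x) ≈ 12.45%; the approximation is known to undercount slightly (Li(x) is a better estimate).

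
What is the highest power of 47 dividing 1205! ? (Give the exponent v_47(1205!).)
v_47(1205!) = 25

Legendre's formula: v_p(n!) = Σ_{k ≥ 1} ⌊n / p^k⌋. For p = 47, n = 1205, the terms are:
  ⌊1205/47^1⌋ = ⌊1205/47⌋ = 25
(the next term ⌊1205/47^2⌋ = 0, terminating the sum). Summing: v_47(1205!) = 25 = 25.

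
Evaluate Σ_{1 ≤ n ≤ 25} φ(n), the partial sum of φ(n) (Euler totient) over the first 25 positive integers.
Σ_{n ≤ 25} φ(n) = 200

Compute φ(n) for each 1 ≤ n ≤ 25: φ(1) = 1, φ(2) = 1, φ(3) = 2, φ(4) = 2, φ(5) = 4, φ(6) = 2, φ(7) = 6, φ(8) = 4, φ(9) = 6, φ(10) = 4, φ(11) = 10, φ(12) = 4, φ(13) = 12, φ(14) = 6, φ(15) = 8, φ(16) = 8, φ(17) = 16, φ(18) = 6, φ(19) = 18, φ(20) = 8, φ(21) = 12, φ(22) = 10, φ(23) = 22, φ(24) = 8, φ(25) = 20. Summing all 25 values: 200. (Average order: Σ_{n ≤ x} φ(n) ~ (3/π²) x². For x = 25, (3/π²)·25² ≈ 189.98.)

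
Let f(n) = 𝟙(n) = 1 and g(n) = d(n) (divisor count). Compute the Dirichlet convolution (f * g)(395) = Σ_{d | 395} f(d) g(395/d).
(𝟙 * d)(395) = 9

Divisors of 395: [1, 5, 79, 395]. For each d | 395:
  d = 1: 𝟙(1) · d(395/1) = 1 · 4 = 4
  d = 5: 𝟙(5) · d(395/5) = 1 · 2 = 2
  d = 79: 𝟙(79) · d(395/79) = 1 · 2 = 2
  d = 395: 𝟙(395) · d(395/395) = 1 · 1 = 1
Summing: (𝟙 * d)(395) = 4 + 2 + 2 + 1 = 9.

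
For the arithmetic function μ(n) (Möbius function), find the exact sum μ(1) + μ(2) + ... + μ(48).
Σ_{n ≤ 48} μ(n) = -3

Compute μ(n) for each 1 ≤ n ≤ 48: μ(1) = 1, μ(2) = -1, μ(3) = -1, μ(4) = 0, μ(5) = -1, μ(6) = 1, μ(7) = -1, μ(8) = 0, μ(9) = 0, μ(10) = 1, μ(11) = -1, μ(12) = 0, μ(13) = -1, μ(14) = 1, μ(15) = 1, μ(16) = 0, μ(17) = -1, μ(18) = 0, μ(19) = -1, μ(20) = 0, μ(21) = 1, μ(22) = 1, μ(23) = -1, μ(24) = 0, μ(25) = 0, μ(26) = 1, μ(27) = 0, μ(28) = 0, μ(29) = -1, μ(30) = -1, μ(31) = -1, μ(32) = 0, μ(33) = 1, μ(34) = 1, μ(35) = 1, μ(36) = 0, μ(37) = -1, μ(38) = 1, μ(39) = 1, μ(40) = 0, μ(41) = -1, μ(42) = -1, μ(43) = -1, μ(44) = 0, μ(45) = 0, μ(46) = 1, μ(47) = -1, μ(48) = 0. Summing all 48 values: -3. (Mertens function M(x) = Σ_{n ≤ x} μ(n); on average M(x) should be small (PNT ⟺ M(x) = o(x)).)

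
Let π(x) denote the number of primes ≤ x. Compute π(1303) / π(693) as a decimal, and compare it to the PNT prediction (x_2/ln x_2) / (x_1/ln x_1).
π(1303)/π(693) = 213/125 ≈ 1.7040;  PNT prediction ≈ 1.7147.

π(693) = 125 and π(1303) = 213, so π(1303)/π(693) ≈ 1.7040. The PNT-predicted ratio is (1303/ln(1303)) / (693/ln(693)) ≈ 1.7147. The two agree to within a few percent, as expected.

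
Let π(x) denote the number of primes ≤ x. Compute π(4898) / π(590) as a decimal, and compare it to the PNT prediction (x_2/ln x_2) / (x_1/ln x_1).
π(4898)/π(590) = 654/107 ≈ 6.1121;  PNT prediction ≈ 6.2338.

π(590) = 107 and π(4898) = 654, so π(4898)/π(590) ≈ 6.1121. The PNT-predicted ratio is (4898/ln(4898)) / (590/ln(590)) ≈ 6.2338. The two agree to within a few percent, as expected.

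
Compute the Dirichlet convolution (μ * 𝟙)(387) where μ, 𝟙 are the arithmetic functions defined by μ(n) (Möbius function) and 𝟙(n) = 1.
(μ * 𝟙)(387) = 0

Divisors of 387: [1, 3, 9, 43, 129, 387]. For each d | 387:
  d = 1: μ(1) · 𝟙(387/1) = 1 · 1 = 1
  d = 3: μ(3) · 𝟙(387/3) = -1 · 1 = -1
  d = 9: μ(9) · 𝟙(387/9) = 0 · 1 = 0
  d = 43: μ(43) · 𝟙(387/43) = -1 · 1 = -1
  d = 129: μ(129) · 𝟙(387/129) = 1 · 1 = 1
  d = 387: μ(387) · 𝟙(387/387) = 0 · 1 = 0
Summing: (μ * 𝟙)(387) = 1 + -1 + 0 + -1 + 1 + 0 = 0.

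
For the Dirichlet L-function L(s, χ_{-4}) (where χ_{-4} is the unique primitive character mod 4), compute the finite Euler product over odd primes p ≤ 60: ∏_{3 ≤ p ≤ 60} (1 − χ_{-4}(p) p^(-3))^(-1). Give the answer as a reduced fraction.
∏ = 33892950142980005397598438491456695728452775811/34979163586504081013297614880240795412263337984

The odd primes p ≤ 60 are [3, 5, 7, 11, 13, 17, 19, 23, 29, 31, 37, 41, 43, 47, 53, 59]. For each, χ(p) = 1 if p ≡ 1 mod 4, χ(p) = −1 if p ≡ 3 mod 4. Taking (1 − χ(p)/p^3)^(-1) = p^3/(p^3 − χ(p)): (1 − (-1)/3^3)^(-1) · (1 − (1)/5^3)^(-1) · (1 − (-1)/7^3)^(-1) · (1 − (-1)/11^3)^(-1) · (1 − (1)/13^3)^(-1) · (1 − (1)/17^3)^(-1) · (1 − (-1)/19^3)^(-1) · (1 − (-1)/23^3)^(-1) · (1 − (1)/29^3)^(-1) · (1 − (-1)/31^3)^(-1) · (1 − (1)/37^3)^(-1) · (1 − (1)/41^3)^(-1) · (1 − (-1)/43^3)^(-1) · (1 − (-1)/47^3)^(-1) · (1 − (1)/53^3)^(-1) · (1 − (-1)/59^3)^(-1) = 33892950142980005397598438491456695728452775811/34979163586504081013297614880240795412263337984.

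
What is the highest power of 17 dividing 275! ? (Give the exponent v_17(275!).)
v_17(275!) = 16

Legendre's formula: v_p(n!) = Σ_{k ≥ 1} ⌊n / p^k⌋. For p = 17, n = 275, the terms are:
  ⌊275/17^1⌋ = ⌊275/17⌋ = 16
(the next term ⌊275/17^2⌋ = 0, terminating the sum). Summing: v_17(275!) = 16 = 16.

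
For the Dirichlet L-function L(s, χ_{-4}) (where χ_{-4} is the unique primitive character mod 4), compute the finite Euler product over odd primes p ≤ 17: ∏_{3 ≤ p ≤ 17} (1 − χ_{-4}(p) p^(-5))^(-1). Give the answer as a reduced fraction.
∏ = 995046576444811700184375/998883930440647295664128

The odd primes p ≤ 17 are [3, 5, 7, 11, 13, 17]. For each, χ(p) = 1 if p ≡ 1 mod 4, χ(p) = −1 if p ≡ 3 mod 4. Taking (1 − χ(p)/p^5)^(-1) = p^5/(p^5 − χ(p)): (1 − (-1)/3^5)^(-1) · (1 − (1)/5^5)^(-1) · (1 − (-1)/7^5)^(-1) · (1 − (-1)/11^5)^(-1) · (1 − (1)/13^5)^(-1) · (1 − (1)/17^5)^(-1) = 995046576444811700184375/998883930440647295664128.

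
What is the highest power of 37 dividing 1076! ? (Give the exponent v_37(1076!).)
v_37(1076!) = 29

Legendre's formula: v_p(n!) = Σ_{k ≥ 1} ⌊n / p^k⌋. For p = 37, n = 1076, the terms are:
  ⌊1076/37^1⌋ = ⌊1076/37⌋ = 29
(the next term ⌊1076/37^2⌋ = 0, terminating the sum). Summing: v_37(1076!) = 29 = 29.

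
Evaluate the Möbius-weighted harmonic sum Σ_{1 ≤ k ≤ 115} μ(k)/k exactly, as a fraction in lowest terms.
Σ μ(k)/k = -11695632086357284237991577642263648122717789/451572209148822968402074375593480892761066957

Values of μ(k) for 1 ≤ k ≤ 115: μ(1) = 1, μ(2) = -1, μ(3) = -1, μ(5) = -1, μ(6) = 1, μ(7) = -1, μ(10) = 1, μ(11) = -1, μ(13) = -1, μ(14) = 1, μ(15) = 1, μ(17) = -1, μ(19) = -1, μ(21) = 1, μ(22) = 1, μ(23) = -1, μ(26) = 1, μ(29) = -1, μ(30) = -1, μ(31) = -1, μ(33) = 1, μ(34) = 1, μ(35) = 1, μ(37) = -1, μ(38) = 1, μ(39) = 1, μ(41) = -1, μ(42) = -1, μ(43) = -1, μ(46) = 1, μ(47) = -1, μ(51) = 1, μ(53) = -1, μ(55) = 1, μ(57) = 1, μ(58) = 1, μ(59) = -1, μ(61) = -1, μ(62) = 1, μ(65) = 1, μ(66) = -1, μ(67) = -1, μ(69) = 1, μ(70) = -1, μ(71) = -1, μ(73) = -1, μ(74) = 1, μ(77) = 1, μ(78) = -1, μ(79) = -1, μ(82) = 1, μ(83) = -1, μ(85) = 1, μ(86) = 1, μ(87) = 1, μ(89) = -1, μ(91) = 1, μ(93) = 1, μ(94) = 1, μ(95) = 1, μ(97) = -1, μ(101) = -1, μ(102) = -1, μ(103) = -1, μ(105) = -1, μ(106) = 1, μ(107) = -1, μ(109) = -1, μ(110) = -1, μ(111) = 1, μ(113) = -1, μ(114) = -1, μ(115) = 1, with μ = 0 on non-squarefree integers. Summing μ(k)/k for k where μ(k) ≠ 0 gives -11695632086357284237991577642263648122717789/451572209148822968402074375593480892761066957 ≈ -0.0259. (PNT ⟺ this sum → 0 as n → ∞.)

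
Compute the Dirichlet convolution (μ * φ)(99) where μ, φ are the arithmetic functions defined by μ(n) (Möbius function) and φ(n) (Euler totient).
(μ * φ)(99) = 36

Divisors of 99: [1, 3, 9, 11, 33, 99]. For each d | 99:
  d = 1: μ(1) · φ(99/1) = 1 · 60 = 60
  d = 3: μ(3) · φ(99/3) = -1 · 20 = -20
  d = 9: μ(9) · φ(99/9) = 0 · 10 = 0
  d = 11: μ(11) · φ(99/11) = -1 · 6 = -6
  d = 33: μ(33) · φ(99/33) = 1 · 2 = 2
  d = 99: μ(99) · φ(99/99) = 0 · 1 = 0
Summing: (μ * φ)(99) = 60 + -20 + 0 + -6 + 2 + 0 = 36.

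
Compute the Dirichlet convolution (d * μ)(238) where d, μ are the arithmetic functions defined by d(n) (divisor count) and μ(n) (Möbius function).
(d * μ)(238) = 1

Divisors of 238: [1, 2, 7, 14, 17, 34, 119, 238]. For each d | 238:
  d = 1: d(1) · μ(238/1) = 1 · -1 = -1
  d = 2: d(2) · μ(238/2) = 2 · 1 = 2
  d = 7: d(7) · μ(238/7) = 2 · 1 = 2
  d = 14: d(14) · μ(238/14) = 4 · -1 = -4
  d = 17: d(17) · μ(238/17) = 2 · 1 = 2
  d = 34: d(34) · μ(238/34) = 4 · -1 = -4
  d = 119: d(119) · μ(238/119) = 4 · -1 = -4
  d = 238: d(238) · μ(238/238) = 8 · 1 = 8
Summing: (d * μ)(238) = -1 + 2 + 2 + -4 + 2 + -4 + -4 + 8 = 1.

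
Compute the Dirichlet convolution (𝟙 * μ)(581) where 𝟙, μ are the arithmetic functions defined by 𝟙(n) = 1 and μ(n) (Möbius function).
(𝟙 * μ)(581) = 0

Divisors of 581: [1, 7, 83, 581]. For each d | 581:
  d = 1: 𝟙(1) · μ(581/1) = 1 · 1 = 1
  d = 7: 𝟙(7) · μ(581/7) = 1 · -1 = -1
  d = 83: 𝟙(83) · μ(581/83) = 1 · -1 = -1
  d = 581: 𝟙(581) · μ(581/581) = 1 · 1 = 1
Summing: (𝟙 * μ)(581) = 1 + -1 + -1 + 1 = 0.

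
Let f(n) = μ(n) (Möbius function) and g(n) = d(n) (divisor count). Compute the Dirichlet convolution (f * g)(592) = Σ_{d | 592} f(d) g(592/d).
(μ * d)(592) = 1

Divisors of 592: [1, 2, 4, 8, 16, 37, 74, 148, 296, 592]. For each d | 592:
  d = 1: μ(1) · d(592/1) = 1 · 10 = 10
  d = 2: μ(2) · d(592/2) = -1 · 8 = -8
  d = 4: μ(4) · d(592/4) = 0 · 6 = 0
  d = 8: μ(8) · d(592/8) = 0 · 4 = 0
  d = 16: μ(16) · d(592/16) = 0 · 2 = 0
  d = 37: μ(37) · d(592/37) = -1 · 5 = -5
  d = 74: μ(74) · d(592/74) = 1 · 4 = 4
  d = 148: μ(148) · d(592/148) = 0 · 3 = 0
  d = 296: μ(296) · d(592/296) = 0 · 2 = 0
  d = 592: μ(592) · d(592/592) = 0 · 1 = 0
Summing: (μ * d)(592) = 10 + -8 + 0 + 0 + 0 + -5 + 4 + 0 + 0 + 0 = 1.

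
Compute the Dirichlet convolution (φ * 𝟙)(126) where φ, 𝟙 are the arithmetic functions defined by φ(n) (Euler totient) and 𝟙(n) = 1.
(φ * 𝟙)(126) = 126

Divisors of 126: [1, 2, 3, 6, 7, 9, 14, 18, 21, 42, 63, 126]. For each d | 126:
  d = 1: φ(1) · 𝟙(126/1) = 1 · 1 = 1
  d = 2: φ(2) · 𝟙(126/2) = 1 · 1 = 1
  d = 3: φ(3) · 𝟙(126/3) = 2 · 1 = 2
  d = 6: φ(6) · 𝟙(126/6) = 2 · 1 = 2
  d = 7: φ(7) · 𝟙(126/7) = 6 · 1 = 6
  d = 9: φ(9) · 𝟙(126/9) = 6 · 1 = 6
  d = 14: φ(14) · 𝟙(126/14) = 6 · 1 = 6
  d = 18: φ(18) · 𝟙(126/18) = 6 · 1 = 6
  d = 21: φ(21) · 𝟙(126/21) = 12 · 1 = 12
  d = 42: φ(42) · 𝟙(126/42) = 12 · 1 = 12
  d = 63: φ(63) · 𝟙(126/63) = 36 · 1 = 36
  d = 126: φ(126) · 𝟙(126/126) = 36 · 1 = 36
Summing: (φ * 𝟙)(126) = 1 + 1 + 2 + 2 + 6 + 6 + 6 + 6 + 12 + 12 + 36 + 36 = 126.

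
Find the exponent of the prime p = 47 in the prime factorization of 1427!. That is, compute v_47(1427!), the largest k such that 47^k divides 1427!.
v_47(1427!) = 30

Legendre's formula: v_p(n!) = Σ_{k ≥ 1} ⌊n / p^k⌋. For p = 47, n = 1427, the terms are:
  ⌊1427/47^1⌋ = ⌊1427/47⌋ = 30
(the next term ⌊1427/47^2⌋ = 0, terminating the sum). Summing: v_47(1427!) = 30 = 30.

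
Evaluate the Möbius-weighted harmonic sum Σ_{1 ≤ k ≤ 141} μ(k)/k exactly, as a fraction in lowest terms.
Σ μ(k)/k = -26068950431314638702419625135422559041799213864607621/3338215550199730022503077710549980019122111551066811030

Values of μ(k) for 1 ≤ k ≤ 141: μ(1) = 1, μ(2) = -1, μ(3) = -1, μ(5) = -1, μ(6) = 1, μ(7) = -1, μ(10) = 1, μ(11) = -1, μ(13) = -1, μ(14) = 1, μ(15) = 1, μ(17) = -1, μ(19) = -1, μ(21) = 1, μ(22) = 1, μ(23) = -1, μ(26) = 1, μ(29) = -1, μ(30) = -1, μ(31) = -1, μ(33) = 1, μ(34) = 1, μ(35) = 1, μ(37) = -1, μ(38) = 1, μ(39) = 1, μ(41) = -1, μ(42) = -1, μ(43) = -1, μ(46) = 1, μ(47) = -1, μ(51) = 1, μ(53) = -1, μ(55) = 1, μ(57) = 1, μ(58) = 1, μ(59) = -1, μ(61) = -1, μ(62) = 1, μ(65) = 1, μ(66) = -1, μ(67) = -1, μ(69) = 1, μ(70) = -1, μ(71) = -1, μ(73) = -1, μ(74) = 1, μ(77) = 1, μ(78) = -1, μ(79) = -1, μ(82) = 1, μ(83) = -1, μ(85) = 1, μ(86) = 1, μ(87) = 1, μ(89) = -1, μ(91) = 1, μ(93) = 1, μ(94) = 1, μ(95) = 1, μ(97) = -1, μ(101) = -1, μ(102) = -1, μ(103) = -1, μ(105) = -1, μ(106) = 1, μ(107) = -1, μ(109) = -1, μ(110) = -1, μ(111) = 1, μ(113) = -1, μ(114) = -1, μ(115) = 1, μ(118) = 1, μ(119) = 1, μ(122) = 1, μ(123) = 1, μ(127) = -1, μ(129) = 1, μ(130) = -1, μ(131) = -1, μ(133) = 1, μ(134) = 1, μ(137) = -1, μ(138) = -1, μ(139) = -1, μ(141) = 1, with μ = 0 on non-squarefree integers. Summing μ(k)/k for k where μ(k) ≠ 0 gives -26068950431314638702419625135422559041799213864607621/3338215550199730022503077710549980019122111551066811030 ≈ -0.0078. (PNT ⟺ this sum → 0 as n → ∞.)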